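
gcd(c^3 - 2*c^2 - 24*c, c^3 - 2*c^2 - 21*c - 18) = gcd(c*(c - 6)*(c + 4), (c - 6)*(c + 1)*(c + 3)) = c - 6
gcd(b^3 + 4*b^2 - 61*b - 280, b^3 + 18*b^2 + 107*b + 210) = b^2 + 12*b + 35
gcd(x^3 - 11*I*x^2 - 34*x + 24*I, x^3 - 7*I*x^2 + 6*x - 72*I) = x^2 - 10*I*x - 24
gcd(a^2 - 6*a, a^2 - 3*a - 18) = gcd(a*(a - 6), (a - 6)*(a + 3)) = a - 6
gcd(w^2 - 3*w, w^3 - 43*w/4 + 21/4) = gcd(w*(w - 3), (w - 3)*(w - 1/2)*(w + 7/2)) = w - 3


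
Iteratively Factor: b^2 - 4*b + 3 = (b - 3)*(b - 1)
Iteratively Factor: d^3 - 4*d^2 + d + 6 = (d + 1)*(d^2 - 5*d + 6) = (d - 3)*(d + 1)*(d - 2)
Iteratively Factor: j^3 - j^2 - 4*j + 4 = (j - 1)*(j^2 - 4) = (j - 2)*(j - 1)*(j + 2)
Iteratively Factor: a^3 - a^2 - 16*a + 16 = (a + 4)*(a^2 - 5*a + 4) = (a - 1)*(a + 4)*(a - 4)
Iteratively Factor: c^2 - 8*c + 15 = (c - 5)*(c - 3)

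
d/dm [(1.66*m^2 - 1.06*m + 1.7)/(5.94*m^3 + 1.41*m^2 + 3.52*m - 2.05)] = (-9.8604*m^4 + 12.5928*m^3 - 22.9562*m^2 - 11.6*m - 3.811)/(35.2836*m^6 + 16.7508*m^5 + 43.8057*m^4 - 14.4276*m^3 + 6.6094*m^2 - 14.432*m + 4.2025)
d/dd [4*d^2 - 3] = 8*d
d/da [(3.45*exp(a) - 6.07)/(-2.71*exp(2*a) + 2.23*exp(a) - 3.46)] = (9.3495*exp(2*a) - 32.8994*exp(a) + 1.5991)*exp(a)/(7.3441*exp(4*a) - 12.0866*exp(3*a) + 23.7261*exp(2*a) - 15.4316*exp(a) + 11.9716)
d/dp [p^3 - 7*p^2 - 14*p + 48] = 3*p^2 - 14*p - 14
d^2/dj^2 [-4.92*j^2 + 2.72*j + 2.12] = -9.84000000000000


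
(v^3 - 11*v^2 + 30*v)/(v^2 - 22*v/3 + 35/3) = 3*v*(v - 6)/(3*v - 7)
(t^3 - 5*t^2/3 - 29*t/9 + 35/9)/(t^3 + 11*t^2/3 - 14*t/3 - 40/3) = (3*t^2 - 10*t + 7)/(3*(t^2 + 2*t - 8))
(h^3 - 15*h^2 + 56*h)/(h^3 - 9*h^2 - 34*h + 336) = h/(h + 6)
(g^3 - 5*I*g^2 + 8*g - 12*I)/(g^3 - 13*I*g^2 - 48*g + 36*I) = (g + 2*I)/(g - 6*I)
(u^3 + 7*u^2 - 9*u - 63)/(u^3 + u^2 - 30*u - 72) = (u^2 + 4*u - 21)/(u^2 - 2*u - 24)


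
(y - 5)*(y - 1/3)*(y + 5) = y^3 - y^2/3 - 25*y + 25/3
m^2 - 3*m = m*(m - 3)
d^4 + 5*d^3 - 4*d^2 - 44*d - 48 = (d - 3)*(d + 2)^2*(d + 4)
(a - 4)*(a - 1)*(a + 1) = a^3 - 4*a^2 - a + 4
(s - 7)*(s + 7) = s^2 - 49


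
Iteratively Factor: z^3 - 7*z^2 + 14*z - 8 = (z - 4)*(z^2 - 3*z + 2) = (z - 4)*(z - 1)*(z - 2)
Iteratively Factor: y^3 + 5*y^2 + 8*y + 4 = (y + 2)*(y^2 + 3*y + 2) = (y + 1)*(y + 2)*(y + 2)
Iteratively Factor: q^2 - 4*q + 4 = (q - 2)*(q - 2)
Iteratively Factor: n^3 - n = (n)*(n^2 - 1) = n*(n - 1)*(n + 1)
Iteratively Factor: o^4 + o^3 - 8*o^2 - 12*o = (o)*(o^3 + o^2 - 8*o - 12) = o*(o + 2)*(o^2 - o - 6) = o*(o - 3)*(o + 2)*(o + 2)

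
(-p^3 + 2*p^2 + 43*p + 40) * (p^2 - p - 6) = -p^5 + 3*p^4 + 47*p^3 - 15*p^2 - 298*p - 240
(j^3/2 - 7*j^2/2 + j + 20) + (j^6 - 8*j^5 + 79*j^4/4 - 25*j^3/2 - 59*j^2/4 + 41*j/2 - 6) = j^6 - 8*j^5 + 79*j^4/4 - 12*j^3 - 73*j^2/4 + 43*j/2 + 14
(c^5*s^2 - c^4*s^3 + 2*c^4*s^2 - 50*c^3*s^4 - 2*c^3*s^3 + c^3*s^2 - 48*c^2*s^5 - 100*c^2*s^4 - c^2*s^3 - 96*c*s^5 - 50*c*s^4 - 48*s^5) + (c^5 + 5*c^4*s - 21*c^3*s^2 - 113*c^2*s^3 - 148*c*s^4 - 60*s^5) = c^5*s^2 + c^5 - c^4*s^3 + 2*c^4*s^2 + 5*c^4*s - 50*c^3*s^4 - 2*c^3*s^3 - 20*c^3*s^2 - 48*c^2*s^5 - 100*c^2*s^4 - 114*c^2*s^3 - 96*c*s^5 - 198*c*s^4 - 108*s^5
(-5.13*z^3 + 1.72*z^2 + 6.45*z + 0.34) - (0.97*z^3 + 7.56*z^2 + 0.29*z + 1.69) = -6.1*z^3 - 5.84*z^2 + 6.16*z - 1.35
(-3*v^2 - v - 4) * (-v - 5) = 3*v^3 + 16*v^2 + 9*v + 20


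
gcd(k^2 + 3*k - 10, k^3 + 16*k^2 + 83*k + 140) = k + 5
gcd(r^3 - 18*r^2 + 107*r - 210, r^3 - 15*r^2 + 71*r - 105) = r^2 - 12*r + 35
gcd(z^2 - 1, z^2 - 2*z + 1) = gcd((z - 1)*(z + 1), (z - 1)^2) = z - 1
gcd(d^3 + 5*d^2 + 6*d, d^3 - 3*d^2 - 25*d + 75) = 1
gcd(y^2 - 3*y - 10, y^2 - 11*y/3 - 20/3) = y - 5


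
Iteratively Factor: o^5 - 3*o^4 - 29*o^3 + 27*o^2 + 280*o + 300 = (o - 5)*(o^4 + 2*o^3 - 19*o^2 - 68*o - 60) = (o - 5)*(o + 3)*(o^3 - o^2 - 16*o - 20) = (o - 5)^2*(o + 3)*(o^2 + 4*o + 4) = (o - 5)^2*(o + 2)*(o + 3)*(o + 2)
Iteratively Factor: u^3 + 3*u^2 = (u)*(u^2 + 3*u) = u*(u + 3)*(u)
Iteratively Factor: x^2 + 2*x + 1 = (x + 1)*(x + 1)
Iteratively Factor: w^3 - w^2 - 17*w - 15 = (w + 3)*(w^2 - 4*w - 5) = (w - 5)*(w + 3)*(w + 1)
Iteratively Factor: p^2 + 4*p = (p + 4)*(p)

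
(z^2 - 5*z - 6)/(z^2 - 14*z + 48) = (z + 1)/(z - 8)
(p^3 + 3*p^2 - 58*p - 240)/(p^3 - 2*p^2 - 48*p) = (p + 5)/p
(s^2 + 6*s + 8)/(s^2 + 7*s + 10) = (s + 4)/(s + 5)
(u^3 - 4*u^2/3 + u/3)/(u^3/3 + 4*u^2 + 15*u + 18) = u*(3*u^2 - 4*u + 1)/(u^3 + 12*u^2 + 45*u + 54)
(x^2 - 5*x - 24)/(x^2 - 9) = (x - 8)/(x - 3)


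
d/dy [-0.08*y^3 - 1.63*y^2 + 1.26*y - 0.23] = -0.24*y^2 - 3.26*y + 1.26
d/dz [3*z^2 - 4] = 6*z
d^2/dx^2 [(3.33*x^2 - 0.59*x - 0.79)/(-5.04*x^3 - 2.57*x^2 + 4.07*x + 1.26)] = (-169.174656*x^6 + 89.9216639999997*x^5 - 123.185664*x^4 - 169.996304*x^3 - 85.66185*x^2 - 8.01580200000001*x + 14.664206)/(128.024064*x^9 + 195.846336*x^8 - 210.287448*x^7 - 395.350831*x^6 + 71.8922910000001*x^5 + 257.825625*x^4 + 35.662213*x^3 - 50.374926*x^2 - 19.384596*x - 2.000376)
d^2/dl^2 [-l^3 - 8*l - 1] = -6*l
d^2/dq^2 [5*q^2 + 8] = 10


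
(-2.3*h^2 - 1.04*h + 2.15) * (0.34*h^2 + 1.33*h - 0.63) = -0.782*h^4 - 3.4126*h^3 + 0.7968*h^2 + 3.5147*h - 1.3545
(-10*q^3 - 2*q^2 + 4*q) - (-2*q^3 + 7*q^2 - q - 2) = -8*q^3 - 9*q^2 + 5*q + 2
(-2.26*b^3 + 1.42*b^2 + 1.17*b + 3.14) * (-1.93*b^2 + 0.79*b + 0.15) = 4.3618*b^5 - 4.526*b^4 - 1.4753*b^3 - 4.9229*b^2 + 2.6561*b + 0.471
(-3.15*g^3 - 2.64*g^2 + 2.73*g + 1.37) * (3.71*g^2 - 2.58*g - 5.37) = -11.6865*g^5 - 1.6674*g^4 + 33.855*g^3 + 12.2161*g^2 - 18.1947*g - 7.3569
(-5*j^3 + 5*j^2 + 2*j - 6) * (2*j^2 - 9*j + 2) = -10*j^5 + 55*j^4 - 51*j^3 - 20*j^2 + 58*j - 12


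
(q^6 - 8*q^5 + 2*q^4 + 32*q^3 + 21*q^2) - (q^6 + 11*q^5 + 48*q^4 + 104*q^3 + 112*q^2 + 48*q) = -19*q^5 - 46*q^4 - 72*q^3 - 91*q^2 - 48*q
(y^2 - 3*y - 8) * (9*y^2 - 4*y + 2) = 9*y^4 - 31*y^3 - 58*y^2 + 26*y - 16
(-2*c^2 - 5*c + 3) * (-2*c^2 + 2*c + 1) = 4*c^4 + 6*c^3 - 18*c^2 + c + 3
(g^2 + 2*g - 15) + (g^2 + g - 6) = 2*g^2 + 3*g - 21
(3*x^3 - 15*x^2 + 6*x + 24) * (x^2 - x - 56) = 3*x^5 - 18*x^4 - 147*x^3 + 858*x^2 - 360*x - 1344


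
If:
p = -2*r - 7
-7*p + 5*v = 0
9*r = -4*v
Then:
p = 315/11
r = -196/11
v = 441/11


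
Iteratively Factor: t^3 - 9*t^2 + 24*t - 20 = (t - 2)*(t^2 - 7*t + 10) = (t - 2)^2*(t - 5)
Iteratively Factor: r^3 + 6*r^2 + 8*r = (r + 2)*(r^2 + 4*r) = (r + 2)*(r + 4)*(r)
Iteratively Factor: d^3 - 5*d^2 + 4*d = (d - 1)*(d^2 - 4*d) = (d - 4)*(d - 1)*(d)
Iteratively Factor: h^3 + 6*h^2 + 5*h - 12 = (h - 1)*(h^2 + 7*h + 12) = (h - 1)*(h + 4)*(h + 3)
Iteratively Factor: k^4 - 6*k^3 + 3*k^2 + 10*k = (k - 5)*(k^3 - k^2 - 2*k) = (k - 5)*(k - 2)*(k^2 + k) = k*(k - 5)*(k - 2)*(k + 1)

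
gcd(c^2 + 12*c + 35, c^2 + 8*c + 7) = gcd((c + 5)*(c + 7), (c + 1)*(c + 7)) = c + 7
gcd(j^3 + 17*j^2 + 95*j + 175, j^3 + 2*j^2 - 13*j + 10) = j + 5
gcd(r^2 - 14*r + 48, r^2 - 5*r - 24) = r - 8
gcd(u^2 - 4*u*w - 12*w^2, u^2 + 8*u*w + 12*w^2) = u + 2*w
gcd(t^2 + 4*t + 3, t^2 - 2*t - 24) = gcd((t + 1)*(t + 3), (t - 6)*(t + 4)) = 1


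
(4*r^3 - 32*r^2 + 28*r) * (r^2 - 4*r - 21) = 4*r^5 - 48*r^4 + 72*r^3 + 560*r^2 - 588*r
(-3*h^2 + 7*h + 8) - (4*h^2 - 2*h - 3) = -7*h^2 + 9*h + 11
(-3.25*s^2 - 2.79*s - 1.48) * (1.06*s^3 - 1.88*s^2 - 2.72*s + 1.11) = -3.445*s^5 + 3.1526*s^4 + 12.5164*s^3 + 6.7637*s^2 + 0.9287*s - 1.6428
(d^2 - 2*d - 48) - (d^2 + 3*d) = -5*d - 48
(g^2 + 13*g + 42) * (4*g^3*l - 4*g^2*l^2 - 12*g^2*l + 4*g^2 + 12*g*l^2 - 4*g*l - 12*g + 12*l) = 4*g^5*l - 4*g^4*l^2 + 40*g^4*l + 4*g^4 - 40*g^3*l^2 + 8*g^3*l + 40*g^3 - 12*g^2*l^2 - 544*g^2*l + 12*g^2 + 504*g*l^2 - 12*g*l - 504*g + 504*l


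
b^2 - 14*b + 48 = (b - 8)*(b - 6)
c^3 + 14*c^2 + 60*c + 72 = (c + 2)*(c + 6)^2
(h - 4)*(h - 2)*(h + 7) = h^3 + h^2 - 34*h + 56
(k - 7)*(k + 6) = k^2 - k - 42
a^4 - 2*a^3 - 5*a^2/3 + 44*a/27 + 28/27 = (a - 7/3)*(a - 1)*(a + 2/3)^2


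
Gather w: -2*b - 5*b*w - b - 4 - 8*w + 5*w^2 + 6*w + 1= -3*b + 5*w^2 + w*(-5*b - 2) - 3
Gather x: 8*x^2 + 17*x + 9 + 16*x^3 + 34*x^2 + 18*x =16*x^3 + 42*x^2 + 35*x + 9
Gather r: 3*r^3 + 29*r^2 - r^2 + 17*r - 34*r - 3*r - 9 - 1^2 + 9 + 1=3*r^3 + 28*r^2 - 20*r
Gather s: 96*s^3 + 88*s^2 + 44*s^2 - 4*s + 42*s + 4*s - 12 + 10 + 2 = 96*s^3 + 132*s^2 + 42*s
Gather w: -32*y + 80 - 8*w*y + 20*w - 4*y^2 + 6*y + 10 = w*(20 - 8*y) - 4*y^2 - 26*y + 90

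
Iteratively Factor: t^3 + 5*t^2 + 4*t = (t + 4)*(t^2 + t) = t*(t + 4)*(t + 1)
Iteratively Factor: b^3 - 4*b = (b + 2)*(b^2 - 2*b) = b*(b + 2)*(b - 2)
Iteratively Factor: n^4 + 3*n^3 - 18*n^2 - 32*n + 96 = (n + 4)*(n^3 - n^2 - 14*n + 24) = (n - 3)*(n + 4)*(n^2 + 2*n - 8) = (n - 3)*(n + 4)^2*(n - 2)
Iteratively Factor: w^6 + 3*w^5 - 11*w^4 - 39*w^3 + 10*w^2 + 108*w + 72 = (w + 2)*(w^5 + w^4 - 13*w^3 - 13*w^2 + 36*w + 36) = (w - 3)*(w + 2)*(w^4 + 4*w^3 - w^2 - 16*w - 12) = (w - 3)*(w + 2)^2*(w^3 + 2*w^2 - 5*w - 6) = (w - 3)*(w + 2)^2*(w + 3)*(w^2 - w - 2) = (w - 3)*(w + 1)*(w + 2)^2*(w + 3)*(w - 2)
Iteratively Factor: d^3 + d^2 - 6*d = (d + 3)*(d^2 - 2*d) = (d - 2)*(d + 3)*(d)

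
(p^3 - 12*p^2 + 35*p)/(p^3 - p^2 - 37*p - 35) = p*(p - 5)/(p^2 + 6*p + 5)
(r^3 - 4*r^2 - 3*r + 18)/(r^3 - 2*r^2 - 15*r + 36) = (r + 2)/(r + 4)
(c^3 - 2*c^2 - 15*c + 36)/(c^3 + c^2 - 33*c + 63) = (c + 4)/(c + 7)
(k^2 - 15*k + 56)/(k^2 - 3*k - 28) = (k - 8)/(k + 4)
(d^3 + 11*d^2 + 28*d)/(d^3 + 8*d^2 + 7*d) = (d + 4)/(d + 1)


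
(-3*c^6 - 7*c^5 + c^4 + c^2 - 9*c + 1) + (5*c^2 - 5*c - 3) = -3*c^6 - 7*c^5 + c^4 + 6*c^2 - 14*c - 2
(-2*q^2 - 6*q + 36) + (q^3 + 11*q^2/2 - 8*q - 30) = q^3 + 7*q^2/2 - 14*q + 6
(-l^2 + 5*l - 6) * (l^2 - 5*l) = -l^4 + 10*l^3 - 31*l^2 + 30*l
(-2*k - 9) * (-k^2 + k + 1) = 2*k^3 + 7*k^2 - 11*k - 9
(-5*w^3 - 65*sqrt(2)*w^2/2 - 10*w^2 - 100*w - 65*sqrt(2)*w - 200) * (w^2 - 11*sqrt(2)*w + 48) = -5*w^5 - 10*w^4 + 45*sqrt(2)*w^4/2 + 45*sqrt(2)*w^3 + 375*w^3 - 460*sqrt(2)*w^2 + 750*w^2 - 4800*w - 920*sqrt(2)*w - 9600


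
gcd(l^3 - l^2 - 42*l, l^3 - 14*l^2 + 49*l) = l^2 - 7*l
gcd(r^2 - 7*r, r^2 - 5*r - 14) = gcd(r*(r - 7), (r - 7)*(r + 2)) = r - 7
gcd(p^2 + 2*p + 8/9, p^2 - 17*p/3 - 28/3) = p + 4/3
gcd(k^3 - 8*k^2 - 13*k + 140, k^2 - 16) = k + 4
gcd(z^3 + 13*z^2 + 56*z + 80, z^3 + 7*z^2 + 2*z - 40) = z^2 + 9*z + 20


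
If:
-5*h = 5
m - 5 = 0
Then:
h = -1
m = 5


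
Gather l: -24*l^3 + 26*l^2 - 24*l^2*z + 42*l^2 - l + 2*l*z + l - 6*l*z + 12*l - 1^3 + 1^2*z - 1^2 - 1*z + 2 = -24*l^3 + l^2*(68 - 24*z) + l*(12 - 4*z)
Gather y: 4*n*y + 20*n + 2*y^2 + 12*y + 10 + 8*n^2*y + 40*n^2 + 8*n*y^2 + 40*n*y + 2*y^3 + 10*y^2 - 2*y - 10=40*n^2 + 20*n + 2*y^3 + y^2*(8*n + 12) + y*(8*n^2 + 44*n + 10)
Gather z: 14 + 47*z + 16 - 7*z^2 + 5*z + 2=-7*z^2 + 52*z + 32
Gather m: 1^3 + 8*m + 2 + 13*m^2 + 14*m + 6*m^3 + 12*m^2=6*m^3 + 25*m^2 + 22*m + 3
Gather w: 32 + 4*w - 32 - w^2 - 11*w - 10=-w^2 - 7*w - 10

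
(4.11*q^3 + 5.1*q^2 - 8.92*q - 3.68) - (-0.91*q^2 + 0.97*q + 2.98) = 4.11*q^3 + 6.01*q^2 - 9.89*q - 6.66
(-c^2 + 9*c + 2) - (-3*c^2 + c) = 2*c^2 + 8*c + 2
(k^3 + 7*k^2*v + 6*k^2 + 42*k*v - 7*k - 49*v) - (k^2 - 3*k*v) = k^3 + 7*k^2*v + 5*k^2 + 45*k*v - 7*k - 49*v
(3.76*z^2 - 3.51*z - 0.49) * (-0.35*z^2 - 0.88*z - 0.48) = -1.316*z^4 - 2.0803*z^3 + 1.4555*z^2 + 2.116*z + 0.2352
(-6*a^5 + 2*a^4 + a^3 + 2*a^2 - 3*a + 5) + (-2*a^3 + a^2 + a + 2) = -6*a^5 + 2*a^4 - a^3 + 3*a^2 - 2*a + 7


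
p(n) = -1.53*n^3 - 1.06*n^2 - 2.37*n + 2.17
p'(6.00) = -180.33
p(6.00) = -380.69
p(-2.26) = 19.77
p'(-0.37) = -2.21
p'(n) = -4.59*n^2 - 2.12*n - 2.37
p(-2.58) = 27.50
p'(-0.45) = -2.35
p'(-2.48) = -25.34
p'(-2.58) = -27.45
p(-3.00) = 41.05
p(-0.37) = 2.98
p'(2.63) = -39.69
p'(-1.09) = -5.51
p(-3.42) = 59.08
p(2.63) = -39.23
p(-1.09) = 5.48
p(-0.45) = 3.16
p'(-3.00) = -37.32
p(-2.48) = 24.87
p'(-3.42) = -48.81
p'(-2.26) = -21.02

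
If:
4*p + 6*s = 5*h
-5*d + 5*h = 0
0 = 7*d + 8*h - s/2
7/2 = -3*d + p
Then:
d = -14/187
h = -14/187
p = 1225/374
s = -420/187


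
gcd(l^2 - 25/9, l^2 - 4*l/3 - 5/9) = l - 5/3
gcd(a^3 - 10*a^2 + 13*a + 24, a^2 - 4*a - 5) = a + 1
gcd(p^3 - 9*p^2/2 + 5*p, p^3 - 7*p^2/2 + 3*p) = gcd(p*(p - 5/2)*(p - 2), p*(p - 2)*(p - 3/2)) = p^2 - 2*p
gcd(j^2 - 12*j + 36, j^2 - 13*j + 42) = j - 6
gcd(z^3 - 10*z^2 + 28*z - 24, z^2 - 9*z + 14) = z - 2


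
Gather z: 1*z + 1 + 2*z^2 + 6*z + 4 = 2*z^2 + 7*z + 5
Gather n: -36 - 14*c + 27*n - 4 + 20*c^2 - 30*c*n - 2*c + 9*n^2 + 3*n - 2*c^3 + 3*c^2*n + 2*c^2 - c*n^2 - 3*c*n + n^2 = -2*c^3 + 22*c^2 - 16*c + n^2*(10 - c) + n*(3*c^2 - 33*c + 30) - 40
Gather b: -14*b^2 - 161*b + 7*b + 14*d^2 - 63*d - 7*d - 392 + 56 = -14*b^2 - 154*b + 14*d^2 - 70*d - 336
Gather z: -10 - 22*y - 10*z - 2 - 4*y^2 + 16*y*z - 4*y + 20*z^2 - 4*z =-4*y^2 - 26*y + 20*z^2 + z*(16*y - 14) - 12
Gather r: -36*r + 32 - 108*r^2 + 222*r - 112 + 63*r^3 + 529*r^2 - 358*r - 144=63*r^3 + 421*r^2 - 172*r - 224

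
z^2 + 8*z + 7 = (z + 1)*(z + 7)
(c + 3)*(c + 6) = c^2 + 9*c + 18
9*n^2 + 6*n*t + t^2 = (3*n + t)^2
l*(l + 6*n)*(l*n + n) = l^3*n + 6*l^2*n^2 + l^2*n + 6*l*n^2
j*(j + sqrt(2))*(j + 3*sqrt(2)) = j^3 + 4*sqrt(2)*j^2 + 6*j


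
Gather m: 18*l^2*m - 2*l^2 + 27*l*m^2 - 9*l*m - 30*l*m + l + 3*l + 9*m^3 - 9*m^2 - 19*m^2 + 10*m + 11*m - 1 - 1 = -2*l^2 + 4*l + 9*m^3 + m^2*(27*l - 28) + m*(18*l^2 - 39*l + 21) - 2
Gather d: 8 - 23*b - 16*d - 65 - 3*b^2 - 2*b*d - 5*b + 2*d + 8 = -3*b^2 - 28*b + d*(-2*b - 14) - 49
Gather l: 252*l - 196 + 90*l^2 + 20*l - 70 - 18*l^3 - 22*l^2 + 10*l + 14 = -18*l^3 + 68*l^2 + 282*l - 252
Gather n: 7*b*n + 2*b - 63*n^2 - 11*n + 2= 2*b - 63*n^2 + n*(7*b - 11) + 2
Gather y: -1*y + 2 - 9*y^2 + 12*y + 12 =-9*y^2 + 11*y + 14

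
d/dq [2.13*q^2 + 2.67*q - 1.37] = 4.26*q + 2.67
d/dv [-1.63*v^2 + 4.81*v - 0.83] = 4.81 - 3.26*v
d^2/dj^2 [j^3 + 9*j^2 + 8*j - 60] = 6*j + 18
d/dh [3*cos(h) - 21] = -3*sin(h)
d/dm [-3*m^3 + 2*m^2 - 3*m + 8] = -9*m^2 + 4*m - 3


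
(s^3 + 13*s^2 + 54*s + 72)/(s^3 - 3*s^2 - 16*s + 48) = (s^2 + 9*s + 18)/(s^2 - 7*s + 12)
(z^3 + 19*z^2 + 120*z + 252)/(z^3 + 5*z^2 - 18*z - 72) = (z^2 + 13*z + 42)/(z^2 - z - 12)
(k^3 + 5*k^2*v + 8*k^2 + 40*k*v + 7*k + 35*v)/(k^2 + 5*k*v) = k + 8 + 7/k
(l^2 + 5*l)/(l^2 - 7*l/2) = 2*(l + 5)/(2*l - 7)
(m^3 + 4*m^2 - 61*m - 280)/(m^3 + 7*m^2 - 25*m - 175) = (m - 8)/(m - 5)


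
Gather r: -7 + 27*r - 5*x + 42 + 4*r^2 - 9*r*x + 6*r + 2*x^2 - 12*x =4*r^2 + r*(33 - 9*x) + 2*x^2 - 17*x + 35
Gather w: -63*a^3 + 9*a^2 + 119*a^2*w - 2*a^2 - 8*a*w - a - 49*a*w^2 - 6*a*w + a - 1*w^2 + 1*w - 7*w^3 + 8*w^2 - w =-63*a^3 + 7*a^2 - 7*w^3 + w^2*(7 - 49*a) + w*(119*a^2 - 14*a)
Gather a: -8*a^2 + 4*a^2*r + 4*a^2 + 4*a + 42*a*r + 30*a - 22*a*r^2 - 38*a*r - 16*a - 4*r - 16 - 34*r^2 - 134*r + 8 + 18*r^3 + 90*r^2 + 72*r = a^2*(4*r - 4) + a*(-22*r^2 + 4*r + 18) + 18*r^3 + 56*r^2 - 66*r - 8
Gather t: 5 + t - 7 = t - 2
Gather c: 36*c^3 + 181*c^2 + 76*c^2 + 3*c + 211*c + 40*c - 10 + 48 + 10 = 36*c^3 + 257*c^2 + 254*c + 48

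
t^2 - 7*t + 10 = (t - 5)*(t - 2)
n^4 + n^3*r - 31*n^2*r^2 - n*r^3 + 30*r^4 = (n - 5*r)*(n - r)*(n + r)*(n + 6*r)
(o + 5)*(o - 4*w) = o^2 - 4*o*w + 5*o - 20*w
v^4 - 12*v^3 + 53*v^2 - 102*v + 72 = (v - 4)*(v - 3)^2*(v - 2)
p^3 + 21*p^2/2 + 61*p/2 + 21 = (p + 1)*(p + 7/2)*(p + 6)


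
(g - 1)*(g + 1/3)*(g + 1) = g^3 + g^2/3 - g - 1/3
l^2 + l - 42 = (l - 6)*(l + 7)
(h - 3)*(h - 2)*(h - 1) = h^3 - 6*h^2 + 11*h - 6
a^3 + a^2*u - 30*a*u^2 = a*(a - 5*u)*(a + 6*u)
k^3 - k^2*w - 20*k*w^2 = k*(k - 5*w)*(k + 4*w)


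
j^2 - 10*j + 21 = (j - 7)*(j - 3)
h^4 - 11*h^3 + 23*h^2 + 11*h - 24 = (h - 8)*(h - 3)*(h - 1)*(h + 1)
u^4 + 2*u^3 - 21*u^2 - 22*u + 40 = (u - 4)*(u - 1)*(u + 2)*(u + 5)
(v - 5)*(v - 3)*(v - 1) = v^3 - 9*v^2 + 23*v - 15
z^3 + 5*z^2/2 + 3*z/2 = z*(z + 1)*(z + 3/2)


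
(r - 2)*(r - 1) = r^2 - 3*r + 2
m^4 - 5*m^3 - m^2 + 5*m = m*(m - 5)*(m - 1)*(m + 1)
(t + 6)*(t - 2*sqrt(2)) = t^2 - 2*sqrt(2)*t + 6*t - 12*sqrt(2)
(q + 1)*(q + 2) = q^2 + 3*q + 2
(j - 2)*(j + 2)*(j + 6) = j^3 + 6*j^2 - 4*j - 24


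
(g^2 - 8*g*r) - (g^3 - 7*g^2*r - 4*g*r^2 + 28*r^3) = -g^3 + 7*g^2*r + g^2 + 4*g*r^2 - 8*g*r - 28*r^3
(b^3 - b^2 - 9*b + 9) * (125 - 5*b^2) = -5*b^5 + 5*b^4 + 170*b^3 - 170*b^2 - 1125*b + 1125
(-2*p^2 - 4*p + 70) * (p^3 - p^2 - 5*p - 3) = -2*p^5 - 2*p^4 + 84*p^3 - 44*p^2 - 338*p - 210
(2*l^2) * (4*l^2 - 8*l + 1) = 8*l^4 - 16*l^3 + 2*l^2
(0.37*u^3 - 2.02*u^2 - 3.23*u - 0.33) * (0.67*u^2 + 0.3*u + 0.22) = 0.2479*u^5 - 1.2424*u^4 - 2.6887*u^3 - 1.6345*u^2 - 0.8096*u - 0.0726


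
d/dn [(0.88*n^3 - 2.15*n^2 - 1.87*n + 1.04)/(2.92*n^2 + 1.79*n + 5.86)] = (2.5696*n^4 + 3.1504*n^3 + 17.0823*n^2 - 31.2716*n - 12.8198)/(8.5264*n^4 + 10.4536*n^3 + 37.4265*n^2 + 20.9788*n + 34.3396)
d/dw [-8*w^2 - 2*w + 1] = -16*w - 2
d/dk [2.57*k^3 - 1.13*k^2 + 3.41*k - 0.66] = 7.71*k^2 - 2.26*k + 3.41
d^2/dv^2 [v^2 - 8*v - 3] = 2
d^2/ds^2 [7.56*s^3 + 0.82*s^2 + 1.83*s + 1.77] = 45.36*s + 1.64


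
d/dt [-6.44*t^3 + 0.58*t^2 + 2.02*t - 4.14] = -19.32*t^2 + 1.16*t + 2.02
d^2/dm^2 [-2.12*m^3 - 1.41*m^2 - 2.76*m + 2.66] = -12.72*m - 2.82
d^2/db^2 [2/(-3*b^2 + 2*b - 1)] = 4*(9*b^2 - 6*b - 4*(3*b - 1)^2 + 3)/(3*b^2 - 2*b + 1)^3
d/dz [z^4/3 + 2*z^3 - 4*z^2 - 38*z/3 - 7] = 4*z^3/3 + 6*z^2 - 8*z - 38/3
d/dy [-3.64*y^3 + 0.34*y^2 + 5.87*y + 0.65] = -10.92*y^2 + 0.68*y + 5.87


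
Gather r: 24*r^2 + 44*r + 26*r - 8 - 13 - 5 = 24*r^2 + 70*r - 26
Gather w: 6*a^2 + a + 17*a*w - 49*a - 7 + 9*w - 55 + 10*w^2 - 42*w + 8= 6*a^2 - 48*a + 10*w^2 + w*(17*a - 33) - 54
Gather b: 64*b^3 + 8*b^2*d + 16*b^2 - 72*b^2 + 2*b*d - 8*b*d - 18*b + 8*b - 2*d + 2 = 64*b^3 + b^2*(8*d - 56) + b*(-6*d - 10) - 2*d + 2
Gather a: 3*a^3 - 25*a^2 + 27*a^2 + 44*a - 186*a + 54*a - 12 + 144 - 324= 3*a^3 + 2*a^2 - 88*a - 192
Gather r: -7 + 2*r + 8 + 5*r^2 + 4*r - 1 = 5*r^2 + 6*r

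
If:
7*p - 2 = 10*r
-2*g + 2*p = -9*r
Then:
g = 83*r/14 + 2/7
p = 10*r/7 + 2/7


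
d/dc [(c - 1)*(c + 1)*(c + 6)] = 3*c^2 + 12*c - 1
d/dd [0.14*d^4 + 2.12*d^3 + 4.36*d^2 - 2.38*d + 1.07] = 0.56*d^3 + 6.36*d^2 + 8.72*d - 2.38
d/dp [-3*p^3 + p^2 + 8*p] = -9*p^2 + 2*p + 8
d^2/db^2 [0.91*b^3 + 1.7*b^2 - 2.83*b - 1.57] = 5.46*b + 3.4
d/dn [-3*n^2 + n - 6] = 1 - 6*n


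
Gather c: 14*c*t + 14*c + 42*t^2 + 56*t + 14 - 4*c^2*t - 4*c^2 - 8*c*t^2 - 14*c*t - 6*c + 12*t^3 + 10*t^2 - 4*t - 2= c^2*(-4*t - 4) + c*(8 - 8*t^2) + 12*t^3 + 52*t^2 + 52*t + 12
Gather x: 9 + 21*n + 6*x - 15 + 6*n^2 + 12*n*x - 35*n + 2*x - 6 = 6*n^2 - 14*n + x*(12*n + 8) - 12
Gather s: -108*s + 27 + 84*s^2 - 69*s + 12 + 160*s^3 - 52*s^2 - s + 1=160*s^3 + 32*s^2 - 178*s + 40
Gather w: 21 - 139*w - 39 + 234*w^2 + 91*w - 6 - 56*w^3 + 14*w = -56*w^3 + 234*w^2 - 34*w - 24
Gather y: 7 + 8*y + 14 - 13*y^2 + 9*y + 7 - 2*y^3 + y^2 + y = -2*y^3 - 12*y^2 + 18*y + 28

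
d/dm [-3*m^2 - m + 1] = -6*m - 1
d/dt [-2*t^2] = -4*t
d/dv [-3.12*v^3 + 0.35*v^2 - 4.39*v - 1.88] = -9.36*v^2 + 0.7*v - 4.39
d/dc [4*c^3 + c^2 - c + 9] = 12*c^2 + 2*c - 1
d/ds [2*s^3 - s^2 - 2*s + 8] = 6*s^2 - 2*s - 2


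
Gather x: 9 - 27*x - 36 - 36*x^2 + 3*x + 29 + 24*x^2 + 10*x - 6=-12*x^2 - 14*x - 4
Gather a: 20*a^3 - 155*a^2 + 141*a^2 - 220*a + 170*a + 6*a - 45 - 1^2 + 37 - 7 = 20*a^3 - 14*a^2 - 44*a - 16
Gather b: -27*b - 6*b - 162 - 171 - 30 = -33*b - 363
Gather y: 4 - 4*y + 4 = 8 - 4*y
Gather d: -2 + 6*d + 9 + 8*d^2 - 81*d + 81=8*d^2 - 75*d + 88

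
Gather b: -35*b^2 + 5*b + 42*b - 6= -35*b^2 + 47*b - 6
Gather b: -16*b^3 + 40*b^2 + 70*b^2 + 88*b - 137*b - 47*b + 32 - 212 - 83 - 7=-16*b^3 + 110*b^2 - 96*b - 270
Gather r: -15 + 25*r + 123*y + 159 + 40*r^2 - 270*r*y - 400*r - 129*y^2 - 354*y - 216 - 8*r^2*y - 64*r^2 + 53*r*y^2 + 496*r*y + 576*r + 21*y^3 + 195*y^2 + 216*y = r^2*(-8*y - 24) + r*(53*y^2 + 226*y + 201) + 21*y^3 + 66*y^2 - 15*y - 72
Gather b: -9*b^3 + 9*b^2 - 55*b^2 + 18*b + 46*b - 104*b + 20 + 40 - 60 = -9*b^3 - 46*b^2 - 40*b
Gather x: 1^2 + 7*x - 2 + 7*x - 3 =14*x - 4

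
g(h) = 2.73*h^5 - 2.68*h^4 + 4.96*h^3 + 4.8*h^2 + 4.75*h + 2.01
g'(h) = 13.65*h^4 - 10.72*h^3 + 14.88*h^2 + 9.6*h + 4.75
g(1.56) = 49.28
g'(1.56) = 96.08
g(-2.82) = -740.79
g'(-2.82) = 1199.65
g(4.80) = 6217.43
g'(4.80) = 6454.11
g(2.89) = 538.97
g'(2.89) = 850.21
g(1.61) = 54.32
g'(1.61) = 105.75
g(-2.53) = -452.40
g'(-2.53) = 808.57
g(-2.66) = -567.74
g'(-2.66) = 969.64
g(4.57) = 4870.22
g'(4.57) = 5290.07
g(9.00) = 147669.69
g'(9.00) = 83039.20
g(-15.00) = -2224497.99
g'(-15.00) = 730420.00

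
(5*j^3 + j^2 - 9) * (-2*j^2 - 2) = -10*j^5 - 2*j^4 - 10*j^3 + 16*j^2 + 18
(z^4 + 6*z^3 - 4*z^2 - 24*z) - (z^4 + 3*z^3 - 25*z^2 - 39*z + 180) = 3*z^3 + 21*z^2 + 15*z - 180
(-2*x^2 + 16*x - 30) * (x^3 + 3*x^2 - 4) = -2*x^5 + 10*x^4 + 18*x^3 - 82*x^2 - 64*x + 120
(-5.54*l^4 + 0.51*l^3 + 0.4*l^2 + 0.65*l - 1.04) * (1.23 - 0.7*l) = 3.878*l^5 - 7.1712*l^4 + 0.3473*l^3 + 0.037*l^2 + 1.5275*l - 1.2792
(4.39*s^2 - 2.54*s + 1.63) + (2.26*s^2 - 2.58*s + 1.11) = 6.65*s^2 - 5.12*s + 2.74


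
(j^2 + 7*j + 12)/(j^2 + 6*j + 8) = (j + 3)/(j + 2)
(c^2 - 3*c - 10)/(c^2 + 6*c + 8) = (c - 5)/(c + 4)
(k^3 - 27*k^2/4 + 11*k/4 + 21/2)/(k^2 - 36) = (4*k^2 - 3*k - 7)/(4*(k + 6))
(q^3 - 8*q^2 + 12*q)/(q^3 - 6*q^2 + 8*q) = (q - 6)/(q - 4)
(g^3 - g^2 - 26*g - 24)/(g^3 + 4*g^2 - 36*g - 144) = (g + 1)/(g + 6)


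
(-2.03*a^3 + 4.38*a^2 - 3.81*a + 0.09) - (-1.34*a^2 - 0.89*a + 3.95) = -2.03*a^3 + 5.72*a^2 - 2.92*a - 3.86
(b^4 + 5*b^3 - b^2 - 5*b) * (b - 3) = b^5 + 2*b^4 - 16*b^3 - 2*b^2 + 15*b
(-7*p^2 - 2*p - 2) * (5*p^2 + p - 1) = -35*p^4 - 17*p^3 - 5*p^2 + 2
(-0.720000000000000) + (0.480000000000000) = -0.240000000000000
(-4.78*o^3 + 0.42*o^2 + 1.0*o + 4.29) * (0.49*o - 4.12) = -2.3422*o^4 + 19.8994*o^3 - 1.2404*o^2 - 2.0179*o - 17.6748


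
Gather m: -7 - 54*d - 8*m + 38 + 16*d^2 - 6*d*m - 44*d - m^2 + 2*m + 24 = 16*d^2 - 98*d - m^2 + m*(-6*d - 6) + 55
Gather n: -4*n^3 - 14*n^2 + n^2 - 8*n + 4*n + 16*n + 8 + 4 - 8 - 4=-4*n^3 - 13*n^2 + 12*n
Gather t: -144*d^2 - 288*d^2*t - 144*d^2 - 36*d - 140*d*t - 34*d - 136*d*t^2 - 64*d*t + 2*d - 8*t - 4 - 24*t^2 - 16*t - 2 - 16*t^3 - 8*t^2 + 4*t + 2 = -288*d^2 - 68*d - 16*t^3 + t^2*(-136*d - 32) + t*(-288*d^2 - 204*d - 20) - 4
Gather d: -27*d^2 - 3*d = -27*d^2 - 3*d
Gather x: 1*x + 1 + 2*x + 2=3*x + 3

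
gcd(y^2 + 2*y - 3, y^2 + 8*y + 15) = y + 3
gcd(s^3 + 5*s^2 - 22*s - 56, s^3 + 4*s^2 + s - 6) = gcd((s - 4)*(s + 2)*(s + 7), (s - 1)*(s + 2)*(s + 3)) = s + 2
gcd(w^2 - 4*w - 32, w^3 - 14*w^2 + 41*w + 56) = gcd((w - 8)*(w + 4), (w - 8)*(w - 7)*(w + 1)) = w - 8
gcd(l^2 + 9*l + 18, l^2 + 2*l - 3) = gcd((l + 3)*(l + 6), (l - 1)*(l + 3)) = l + 3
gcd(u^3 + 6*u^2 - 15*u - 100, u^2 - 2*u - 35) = u + 5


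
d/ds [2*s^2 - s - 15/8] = 4*s - 1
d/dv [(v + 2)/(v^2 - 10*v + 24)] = (v^2 - 10*v - 2*(v - 5)*(v + 2) + 24)/(v^2 - 10*v + 24)^2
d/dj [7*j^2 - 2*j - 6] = 14*j - 2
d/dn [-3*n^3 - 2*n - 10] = -9*n^2 - 2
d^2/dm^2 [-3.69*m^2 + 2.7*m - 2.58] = -7.38000000000000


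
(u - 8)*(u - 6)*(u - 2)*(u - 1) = u^4 - 17*u^3 + 92*u^2 - 172*u + 96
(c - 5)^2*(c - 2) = c^3 - 12*c^2 + 45*c - 50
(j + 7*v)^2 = j^2 + 14*j*v + 49*v^2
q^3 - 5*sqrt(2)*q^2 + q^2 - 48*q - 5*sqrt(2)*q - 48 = (q + 1)*(q - 8*sqrt(2))*(q + 3*sqrt(2))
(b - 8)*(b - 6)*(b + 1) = b^3 - 13*b^2 + 34*b + 48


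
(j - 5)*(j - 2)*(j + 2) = j^3 - 5*j^2 - 4*j + 20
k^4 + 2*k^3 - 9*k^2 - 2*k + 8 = (k - 2)*(k - 1)*(k + 1)*(k + 4)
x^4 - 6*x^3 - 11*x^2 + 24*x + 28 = (x - 7)*(x - 2)*(x + 1)*(x + 2)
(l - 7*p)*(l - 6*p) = l^2 - 13*l*p + 42*p^2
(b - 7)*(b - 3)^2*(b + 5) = b^4 - 8*b^3 - 14*b^2 + 192*b - 315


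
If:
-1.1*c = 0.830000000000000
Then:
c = -0.75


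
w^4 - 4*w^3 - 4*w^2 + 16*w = w*(w - 4)*(w - 2)*(w + 2)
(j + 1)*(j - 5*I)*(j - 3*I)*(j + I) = j^4 + j^3 - 7*I*j^3 - 7*j^2 - 7*I*j^2 - 7*j - 15*I*j - 15*I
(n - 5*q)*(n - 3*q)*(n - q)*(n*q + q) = n^4*q - 9*n^3*q^2 + n^3*q + 23*n^2*q^3 - 9*n^2*q^2 - 15*n*q^4 + 23*n*q^3 - 15*q^4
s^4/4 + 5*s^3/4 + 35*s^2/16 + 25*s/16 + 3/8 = (s/4 + 1/2)*(s + 1/2)*(s + 1)*(s + 3/2)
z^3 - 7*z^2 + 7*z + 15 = (z - 5)*(z - 3)*(z + 1)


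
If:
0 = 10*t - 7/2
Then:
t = 7/20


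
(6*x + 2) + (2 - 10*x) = 4 - 4*x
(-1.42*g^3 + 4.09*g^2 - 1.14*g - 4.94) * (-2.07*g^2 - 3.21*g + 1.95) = 2.9394*g^5 - 3.9081*g^4 - 13.5381*g^3 + 21.8607*g^2 + 13.6344*g - 9.633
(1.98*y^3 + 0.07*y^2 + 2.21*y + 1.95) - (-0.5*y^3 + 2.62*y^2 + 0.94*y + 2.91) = 2.48*y^3 - 2.55*y^2 + 1.27*y - 0.96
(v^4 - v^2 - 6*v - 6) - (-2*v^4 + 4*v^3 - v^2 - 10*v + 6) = 3*v^4 - 4*v^3 + 4*v - 12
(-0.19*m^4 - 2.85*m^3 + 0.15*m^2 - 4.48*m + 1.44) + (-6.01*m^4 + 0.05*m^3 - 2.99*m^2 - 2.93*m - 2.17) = -6.2*m^4 - 2.8*m^3 - 2.84*m^2 - 7.41*m - 0.73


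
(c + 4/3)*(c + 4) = c^2 + 16*c/3 + 16/3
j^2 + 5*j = j*(j + 5)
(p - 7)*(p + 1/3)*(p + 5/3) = p^3 - 5*p^2 - 121*p/9 - 35/9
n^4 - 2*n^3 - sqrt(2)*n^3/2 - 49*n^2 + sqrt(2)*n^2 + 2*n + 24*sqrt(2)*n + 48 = (n - 8)*(n + 6)*(n - sqrt(2))*(n + sqrt(2)/2)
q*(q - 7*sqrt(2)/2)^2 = q^3 - 7*sqrt(2)*q^2 + 49*q/2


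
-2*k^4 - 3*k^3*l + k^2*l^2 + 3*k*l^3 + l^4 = (-k + l)*(k + l)^2*(2*k + l)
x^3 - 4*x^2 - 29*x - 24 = (x - 8)*(x + 1)*(x + 3)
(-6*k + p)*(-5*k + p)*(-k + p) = -30*k^3 + 41*k^2*p - 12*k*p^2 + p^3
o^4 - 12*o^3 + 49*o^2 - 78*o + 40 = (o - 5)*(o - 4)*(o - 2)*(o - 1)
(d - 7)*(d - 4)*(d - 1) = d^3 - 12*d^2 + 39*d - 28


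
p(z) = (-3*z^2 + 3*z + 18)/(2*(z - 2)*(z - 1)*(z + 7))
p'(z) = (3 - 6*z)/(2*(z - 2)*(z - 1)*(z + 7)) - (-3*z^2 + 3*z + 18)/(2*(z - 2)*(z - 1)*(z + 7)^2) - (-3*z^2 + 3*z + 18)/(2*(z - 2)*(z - 1)^2*(z + 7)) - (-3*z^2 + 3*z + 18)/(2*(z - 2)^2*(z - 1)*(z + 7))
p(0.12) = 0.78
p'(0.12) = 1.28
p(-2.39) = -0.05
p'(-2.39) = 0.11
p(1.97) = -23.50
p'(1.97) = -739.53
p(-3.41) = -0.16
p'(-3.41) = 0.12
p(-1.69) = 0.04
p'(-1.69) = 0.14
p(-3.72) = -0.20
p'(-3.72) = 0.13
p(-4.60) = -0.33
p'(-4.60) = 0.20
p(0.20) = 0.89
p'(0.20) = 1.57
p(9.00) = -0.11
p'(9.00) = 0.01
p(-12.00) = 0.25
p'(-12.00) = 0.04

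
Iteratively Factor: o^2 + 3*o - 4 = (o - 1)*(o + 4)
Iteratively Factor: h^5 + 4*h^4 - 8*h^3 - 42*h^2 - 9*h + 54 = (h - 1)*(h^4 + 5*h^3 - 3*h^2 - 45*h - 54) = (h - 1)*(h + 3)*(h^3 + 2*h^2 - 9*h - 18) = (h - 1)*(h + 3)^2*(h^2 - h - 6) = (h - 3)*(h - 1)*(h + 3)^2*(h + 2)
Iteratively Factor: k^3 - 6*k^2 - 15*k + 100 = (k - 5)*(k^2 - k - 20) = (k - 5)^2*(k + 4)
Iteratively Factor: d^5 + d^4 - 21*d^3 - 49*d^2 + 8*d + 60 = (d + 2)*(d^4 - d^3 - 19*d^2 - 11*d + 30) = (d + 2)*(d + 3)*(d^3 - 4*d^2 - 7*d + 10) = (d - 5)*(d + 2)*(d + 3)*(d^2 + d - 2) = (d - 5)*(d + 2)^2*(d + 3)*(d - 1)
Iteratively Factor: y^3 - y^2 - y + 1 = (y + 1)*(y^2 - 2*y + 1) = (y - 1)*(y + 1)*(y - 1)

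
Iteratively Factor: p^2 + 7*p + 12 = (p + 3)*(p + 4)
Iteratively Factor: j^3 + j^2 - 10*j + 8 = (j + 4)*(j^2 - 3*j + 2) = (j - 2)*(j + 4)*(j - 1)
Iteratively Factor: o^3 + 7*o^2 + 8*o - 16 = (o - 1)*(o^2 + 8*o + 16) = (o - 1)*(o + 4)*(o + 4)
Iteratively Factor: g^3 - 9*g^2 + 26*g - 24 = (g - 4)*(g^2 - 5*g + 6) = (g - 4)*(g - 2)*(g - 3)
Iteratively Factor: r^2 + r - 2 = (r - 1)*(r + 2)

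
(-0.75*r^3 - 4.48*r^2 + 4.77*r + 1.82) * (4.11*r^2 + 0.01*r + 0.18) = -3.0825*r^5 - 18.4203*r^4 + 19.4249*r^3 + 6.7215*r^2 + 0.8768*r + 0.3276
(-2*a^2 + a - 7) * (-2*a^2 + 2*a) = 4*a^4 - 6*a^3 + 16*a^2 - 14*a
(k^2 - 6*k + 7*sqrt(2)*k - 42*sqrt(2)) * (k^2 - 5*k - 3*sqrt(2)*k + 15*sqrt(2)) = k^4 - 11*k^3 + 4*sqrt(2)*k^3 - 44*sqrt(2)*k^2 - 12*k^2 + 120*sqrt(2)*k + 462*k - 1260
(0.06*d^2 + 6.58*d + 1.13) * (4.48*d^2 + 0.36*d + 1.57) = 0.2688*d^4 + 29.5*d^3 + 7.5254*d^2 + 10.7374*d + 1.7741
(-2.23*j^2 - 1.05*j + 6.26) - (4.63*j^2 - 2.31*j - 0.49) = -6.86*j^2 + 1.26*j + 6.75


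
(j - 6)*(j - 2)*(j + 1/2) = j^3 - 15*j^2/2 + 8*j + 6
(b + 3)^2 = b^2 + 6*b + 9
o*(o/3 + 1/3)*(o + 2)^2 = o^4/3 + 5*o^3/3 + 8*o^2/3 + 4*o/3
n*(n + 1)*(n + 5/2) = n^3 + 7*n^2/2 + 5*n/2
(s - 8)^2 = s^2 - 16*s + 64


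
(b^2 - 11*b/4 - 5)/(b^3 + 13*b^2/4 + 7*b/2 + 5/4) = (b - 4)/(b^2 + 2*b + 1)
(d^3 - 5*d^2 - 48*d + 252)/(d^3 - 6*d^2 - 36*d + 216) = (d + 7)/(d + 6)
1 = 1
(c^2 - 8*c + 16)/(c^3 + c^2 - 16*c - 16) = (c - 4)/(c^2 + 5*c + 4)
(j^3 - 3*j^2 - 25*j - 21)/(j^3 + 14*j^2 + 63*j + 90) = (j^2 - 6*j - 7)/(j^2 + 11*j + 30)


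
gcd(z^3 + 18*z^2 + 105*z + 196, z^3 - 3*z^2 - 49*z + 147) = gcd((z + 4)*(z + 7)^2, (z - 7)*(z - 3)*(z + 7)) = z + 7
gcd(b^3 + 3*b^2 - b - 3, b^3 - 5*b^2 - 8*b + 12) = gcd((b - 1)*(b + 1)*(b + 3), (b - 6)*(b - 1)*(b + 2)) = b - 1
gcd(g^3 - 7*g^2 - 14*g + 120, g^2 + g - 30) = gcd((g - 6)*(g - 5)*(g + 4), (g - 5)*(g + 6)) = g - 5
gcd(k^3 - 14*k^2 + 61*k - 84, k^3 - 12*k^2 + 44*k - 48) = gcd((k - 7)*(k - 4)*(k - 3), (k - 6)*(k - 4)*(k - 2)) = k - 4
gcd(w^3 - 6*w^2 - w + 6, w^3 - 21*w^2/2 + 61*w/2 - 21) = w^2 - 7*w + 6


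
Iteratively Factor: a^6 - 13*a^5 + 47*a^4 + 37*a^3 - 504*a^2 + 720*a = (a - 3)*(a^5 - 10*a^4 + 17*a^3 + 88*a^2 - 240*a) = a*(a - 3)*(a^4 - 10*a^3 + 17*a^2 + 88*a - 240) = a*(a - 4)*(a - 3)*(a^3 - 6*a^2 - 7*a + 60) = a*(a - 4)*(a - 3)*(a + 3)*(a^2 - 9*a + 20) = a*(a - 4)^2*(a - 3)*(a + 3)*(a - 5)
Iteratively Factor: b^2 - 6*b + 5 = (b - 5)*(b - 1)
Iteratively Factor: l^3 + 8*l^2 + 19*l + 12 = (l + 4)*(l^2 + 4*l + 3) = (l + 3)*(l + 4)*(l + 1)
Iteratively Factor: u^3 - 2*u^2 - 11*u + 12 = (u - 1)*(u^2 - u - 12) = (u - 4)*(u - 1)*(u + 3)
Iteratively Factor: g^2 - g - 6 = (g + 2)*(g - 3)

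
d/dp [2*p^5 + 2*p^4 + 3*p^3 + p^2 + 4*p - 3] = 10*p^4 + 8*p^3 + 9*p^2 + 2*p + 4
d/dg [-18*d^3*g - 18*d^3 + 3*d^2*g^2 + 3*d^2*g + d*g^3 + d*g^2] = d*(-18*d^2 + 6*d*g + 3*d + 3*g^2 + 2*g)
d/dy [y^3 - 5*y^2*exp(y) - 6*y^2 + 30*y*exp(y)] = -5*y^2*exp(y) + 3*y^2 + 20*y*exp(y) - 12*y + 30*exp(y)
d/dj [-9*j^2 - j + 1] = -18*j - 1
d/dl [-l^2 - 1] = -2*l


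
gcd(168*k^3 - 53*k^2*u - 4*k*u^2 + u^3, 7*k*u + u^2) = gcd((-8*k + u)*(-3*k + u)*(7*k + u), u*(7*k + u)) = 7*k + u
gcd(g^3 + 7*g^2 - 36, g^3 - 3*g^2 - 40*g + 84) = g^2 + 4*g - 12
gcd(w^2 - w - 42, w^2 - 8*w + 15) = 1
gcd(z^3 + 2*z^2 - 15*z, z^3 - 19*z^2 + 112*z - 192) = z - 3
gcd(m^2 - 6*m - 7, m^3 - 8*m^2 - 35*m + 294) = m - 7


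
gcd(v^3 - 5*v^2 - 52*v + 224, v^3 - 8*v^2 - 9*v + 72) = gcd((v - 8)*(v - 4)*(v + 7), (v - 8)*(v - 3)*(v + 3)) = v - 8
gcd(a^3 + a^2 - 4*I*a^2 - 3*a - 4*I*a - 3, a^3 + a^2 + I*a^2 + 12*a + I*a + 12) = a^2 + a*(1 - 3*I) - 3*I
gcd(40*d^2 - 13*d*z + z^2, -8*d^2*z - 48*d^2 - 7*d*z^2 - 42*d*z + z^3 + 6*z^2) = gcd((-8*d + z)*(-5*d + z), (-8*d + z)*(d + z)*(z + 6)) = -8*d + z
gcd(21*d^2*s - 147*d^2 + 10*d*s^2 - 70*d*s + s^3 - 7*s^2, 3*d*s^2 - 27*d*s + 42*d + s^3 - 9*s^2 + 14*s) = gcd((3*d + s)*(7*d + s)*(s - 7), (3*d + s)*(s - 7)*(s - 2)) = 3*d*s - 21*d + s^2 - 7*s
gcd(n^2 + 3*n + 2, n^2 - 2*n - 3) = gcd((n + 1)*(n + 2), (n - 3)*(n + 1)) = n + 1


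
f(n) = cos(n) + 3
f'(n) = -sin(n)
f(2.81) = 2.05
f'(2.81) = -0.33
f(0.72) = 3.75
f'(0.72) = -0.66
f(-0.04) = 4.00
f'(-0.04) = 0.04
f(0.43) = 3.91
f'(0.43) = -0.42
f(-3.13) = 2.00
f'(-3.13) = 0.01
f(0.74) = 3.74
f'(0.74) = -0.67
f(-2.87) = 2.04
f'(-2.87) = 0.27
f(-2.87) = 2.04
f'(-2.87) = 0.27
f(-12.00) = 3.84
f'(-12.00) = -0.54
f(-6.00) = 3.96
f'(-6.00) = -0.28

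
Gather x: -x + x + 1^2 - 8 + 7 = 0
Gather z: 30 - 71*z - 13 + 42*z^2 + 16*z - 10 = 42*z^2 - 55*z + 7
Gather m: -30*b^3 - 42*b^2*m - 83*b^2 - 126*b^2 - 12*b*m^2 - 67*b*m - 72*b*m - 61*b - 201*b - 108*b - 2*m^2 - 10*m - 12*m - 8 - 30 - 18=-30*b^3 - 209*b^2 - 370*b + m^2*(-12*b - 2) + m*(-42*b^2 - 139*b - 22) - 56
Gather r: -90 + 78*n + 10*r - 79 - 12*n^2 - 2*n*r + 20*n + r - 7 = -12*n^2 + 98*n + r*(11 - 2*n) - 176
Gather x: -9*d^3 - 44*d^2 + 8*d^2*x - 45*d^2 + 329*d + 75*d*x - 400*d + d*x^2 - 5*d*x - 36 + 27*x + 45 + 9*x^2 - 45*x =-9*d^3 - 89*d^2 - 71*d + x^2*(d + 9) + x*(8*d^2 + 70*d - 18) + 9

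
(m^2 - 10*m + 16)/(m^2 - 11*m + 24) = (m - 2)/(m - 3)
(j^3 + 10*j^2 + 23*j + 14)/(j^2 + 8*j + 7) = j + 2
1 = 1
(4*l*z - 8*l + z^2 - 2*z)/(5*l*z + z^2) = (4*l*z - 8*l + z^2 - 2*z)/(z*(5*l + z))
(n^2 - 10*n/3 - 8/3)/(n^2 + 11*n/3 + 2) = (n - 4)/(n + 3)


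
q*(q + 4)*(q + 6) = q^3 + 10*q^2 + 24*q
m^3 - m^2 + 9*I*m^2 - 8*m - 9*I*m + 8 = (m - 1)*(m + I)*(m + 8*I)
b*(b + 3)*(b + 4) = b^3 + 7*b^2 + 12*b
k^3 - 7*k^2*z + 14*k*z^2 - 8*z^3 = (k - 4*z)*(k - 2*z)*(k - z)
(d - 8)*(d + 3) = d^2 - 5*d - 24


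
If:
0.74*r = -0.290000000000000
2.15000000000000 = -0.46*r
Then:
No Solution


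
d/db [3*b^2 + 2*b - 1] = 6*b + 2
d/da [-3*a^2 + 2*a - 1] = 2 - 6*a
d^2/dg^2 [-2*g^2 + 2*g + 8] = -4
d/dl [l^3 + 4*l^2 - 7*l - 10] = 3*l^2 + 8*l - 7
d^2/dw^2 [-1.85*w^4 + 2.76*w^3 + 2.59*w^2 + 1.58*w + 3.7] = -22.2*w^2 + 16.56*w + 5.18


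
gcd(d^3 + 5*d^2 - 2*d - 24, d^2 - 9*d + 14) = d - 2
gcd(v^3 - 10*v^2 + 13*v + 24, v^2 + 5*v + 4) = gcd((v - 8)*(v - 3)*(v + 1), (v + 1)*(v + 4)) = v + 1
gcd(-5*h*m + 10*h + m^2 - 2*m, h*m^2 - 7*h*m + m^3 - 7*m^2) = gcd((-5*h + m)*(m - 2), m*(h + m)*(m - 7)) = 1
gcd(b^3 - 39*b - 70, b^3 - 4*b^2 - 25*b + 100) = b + 5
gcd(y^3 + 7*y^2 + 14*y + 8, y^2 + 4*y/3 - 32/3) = y + 4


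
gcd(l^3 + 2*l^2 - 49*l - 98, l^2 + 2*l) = l + 2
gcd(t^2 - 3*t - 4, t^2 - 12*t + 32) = t - 4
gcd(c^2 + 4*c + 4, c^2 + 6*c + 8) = c + 2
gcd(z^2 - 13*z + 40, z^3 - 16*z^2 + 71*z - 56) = z - 8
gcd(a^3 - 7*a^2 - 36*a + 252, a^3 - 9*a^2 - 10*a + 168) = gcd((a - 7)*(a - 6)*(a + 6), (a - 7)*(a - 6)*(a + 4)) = a^2 - 13*a + 42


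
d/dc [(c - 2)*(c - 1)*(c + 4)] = 3*c^2 + 2*c - 10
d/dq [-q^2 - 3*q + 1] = -2*q - 3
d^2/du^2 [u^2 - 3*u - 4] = 2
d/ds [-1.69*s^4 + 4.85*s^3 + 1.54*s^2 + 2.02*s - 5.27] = -6.76*s^3 + 14.55*s^2 + 3.08*s + 2.02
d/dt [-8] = 0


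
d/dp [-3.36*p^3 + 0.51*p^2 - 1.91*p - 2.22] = -10.08*p^2 + 1.02*p - 1.91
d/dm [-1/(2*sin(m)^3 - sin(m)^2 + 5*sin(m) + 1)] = (6*sin(m)^2 - 2*sin(m) + 5)*cos(m)/(2*sin(m)^3 - sin(m)^2 + 5*sin(m) + 1)^2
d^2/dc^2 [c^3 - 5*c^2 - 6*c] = 6*c - 10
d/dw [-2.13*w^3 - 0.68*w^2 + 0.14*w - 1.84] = -6.39*w^2 - 1.36*w + 0.14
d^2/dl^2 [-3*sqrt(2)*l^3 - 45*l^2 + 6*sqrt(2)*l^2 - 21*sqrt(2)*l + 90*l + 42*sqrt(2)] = -18*sqrt(2)*l - 90 + 12*sqrt(2)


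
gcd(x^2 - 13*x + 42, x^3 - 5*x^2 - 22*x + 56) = x - 7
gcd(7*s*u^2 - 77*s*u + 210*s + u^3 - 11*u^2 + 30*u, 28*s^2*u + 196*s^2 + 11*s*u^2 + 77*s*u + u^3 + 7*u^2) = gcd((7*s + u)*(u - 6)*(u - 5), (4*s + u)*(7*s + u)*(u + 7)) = 7*s + u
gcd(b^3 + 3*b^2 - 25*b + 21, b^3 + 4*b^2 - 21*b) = b^2 + 4*b - 21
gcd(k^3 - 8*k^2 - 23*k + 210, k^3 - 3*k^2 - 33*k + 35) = k^2 - 2*k - 35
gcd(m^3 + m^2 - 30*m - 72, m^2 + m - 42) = m - 6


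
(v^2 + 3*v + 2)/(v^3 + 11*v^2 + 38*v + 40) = (v + 1)/(v^2 + 9*v + 20)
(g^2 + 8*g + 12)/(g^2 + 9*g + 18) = (g + 2)/(g + 3)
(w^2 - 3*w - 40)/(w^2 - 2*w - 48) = (w + 5)/(w + 6)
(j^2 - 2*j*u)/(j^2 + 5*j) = (j - 2*u)/(j + 5)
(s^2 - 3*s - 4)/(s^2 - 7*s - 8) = (s - 4)/(s - 8)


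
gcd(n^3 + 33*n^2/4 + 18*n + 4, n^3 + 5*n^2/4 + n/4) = n + 1/4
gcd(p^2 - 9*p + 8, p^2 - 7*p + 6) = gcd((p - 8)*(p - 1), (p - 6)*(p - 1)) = p - 1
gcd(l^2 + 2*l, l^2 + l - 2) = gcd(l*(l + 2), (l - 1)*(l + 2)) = l + 2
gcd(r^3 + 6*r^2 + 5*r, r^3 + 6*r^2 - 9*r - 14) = r + 1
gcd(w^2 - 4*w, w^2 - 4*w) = w^2 - 4*w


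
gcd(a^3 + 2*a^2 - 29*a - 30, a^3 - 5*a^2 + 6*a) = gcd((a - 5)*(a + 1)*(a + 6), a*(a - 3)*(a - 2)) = 1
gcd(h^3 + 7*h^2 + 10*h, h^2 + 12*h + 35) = h + 5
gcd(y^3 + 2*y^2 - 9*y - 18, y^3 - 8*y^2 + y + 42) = y^2 - y - 6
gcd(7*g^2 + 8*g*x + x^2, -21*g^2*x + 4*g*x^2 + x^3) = 7*g + x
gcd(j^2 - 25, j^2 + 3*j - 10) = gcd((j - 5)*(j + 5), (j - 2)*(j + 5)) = j + 5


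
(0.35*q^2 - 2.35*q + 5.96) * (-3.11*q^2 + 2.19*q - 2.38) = -1.0885*q^4 + 8.075*q^3 - 24.5151*q^2 + 18.6454*q - 14.1848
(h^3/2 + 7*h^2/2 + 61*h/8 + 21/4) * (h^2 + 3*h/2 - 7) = h^5/2 + 17*h^4/4 + 75*h^3/8 - 125*h^2/16 - 91*h/2 - 147/4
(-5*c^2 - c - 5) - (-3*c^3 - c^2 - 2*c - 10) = 3*c^3 - 4*c^2 + c + 5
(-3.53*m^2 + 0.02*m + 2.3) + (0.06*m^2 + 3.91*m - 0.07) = -3.47*m^2 + 3.93*m + 2.23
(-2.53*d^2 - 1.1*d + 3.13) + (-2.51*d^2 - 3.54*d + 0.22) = -5.04*d^2 - 4.64*d + 3.35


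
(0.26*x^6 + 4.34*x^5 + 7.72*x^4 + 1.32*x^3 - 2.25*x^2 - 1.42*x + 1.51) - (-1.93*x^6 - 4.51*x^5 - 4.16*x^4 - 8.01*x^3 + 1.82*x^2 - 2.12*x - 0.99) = 2.19*x^6 + 8.85*x^5 + 11.88*x^4 + 9.33*x^3 - 4.07*x^2 + 0.7*x + 2.5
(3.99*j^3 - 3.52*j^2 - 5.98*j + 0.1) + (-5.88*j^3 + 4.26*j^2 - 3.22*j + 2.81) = -1.89*j^3 + 0.74*j^2 - 9.2*j + 2.91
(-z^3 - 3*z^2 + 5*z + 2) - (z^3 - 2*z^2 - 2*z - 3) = -2*z^3 - z^2 + 7*z + 5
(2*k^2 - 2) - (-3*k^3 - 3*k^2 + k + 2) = 3*k^3 + 5*k^2 - k - 4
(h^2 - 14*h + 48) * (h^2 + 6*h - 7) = h^4 - 8*h^3 - 43*h^2 + 386*h - 336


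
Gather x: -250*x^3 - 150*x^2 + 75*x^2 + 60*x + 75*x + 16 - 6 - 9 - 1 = -250*x^3 - 75*x^2 + 135*x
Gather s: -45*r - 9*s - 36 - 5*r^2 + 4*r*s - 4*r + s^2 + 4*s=-5*r^2 - 49*r + s^2 + s*(4*r - 5) - 36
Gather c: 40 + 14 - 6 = 48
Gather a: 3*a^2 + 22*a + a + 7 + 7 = 3*a^2 + 23*a + 14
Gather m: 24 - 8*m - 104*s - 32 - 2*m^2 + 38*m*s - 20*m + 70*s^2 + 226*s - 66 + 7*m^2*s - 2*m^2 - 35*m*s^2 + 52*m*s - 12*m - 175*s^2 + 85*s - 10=m^2*(7*s - 4) + m*(-35*s^2 + 90*s - 40) - 105*s^2 + 207*s - 84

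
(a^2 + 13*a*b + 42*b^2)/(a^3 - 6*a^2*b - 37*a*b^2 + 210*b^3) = (a + 7*b)/(a^2 - 12*a*b + 35*b^2)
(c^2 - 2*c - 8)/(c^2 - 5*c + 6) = (c^2 - 2*c - 8)/(c^2 - 5*c + 6)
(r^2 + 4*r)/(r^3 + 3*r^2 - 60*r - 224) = r/(r^2 - r - 56)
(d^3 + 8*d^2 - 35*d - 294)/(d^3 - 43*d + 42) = (d + 7)/(d - 1)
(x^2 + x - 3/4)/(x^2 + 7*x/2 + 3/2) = (4*x^2 + 4*x - 3)/(2*(2*x^2 + 7*x + 3))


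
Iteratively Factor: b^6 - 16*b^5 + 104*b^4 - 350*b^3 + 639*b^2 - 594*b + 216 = (b - 2)*(b^5 - 14*b^4 + 76*b^3 - 198*b^2 + 243*b - 108) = (b - 3)*(b - 2)*(b^4 - 11*b^3 + 43*b^2 - 69*b + 36) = (b - 3)*(b - 2)*(b - 1)*(b^3 - 10*b^2 + 33*b - 36) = (b - 3)^2*(b - 2)*(b - 1)*(b^2 - 7*b + 12) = (b - 3)^3*(b - 2)*(b - 1)*(b - 4)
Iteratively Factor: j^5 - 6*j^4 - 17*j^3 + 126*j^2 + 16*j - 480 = (j - 5)*(j^4 - j^3 - 22*j^2 + 16*j + 96) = (j - 5)*(j - 3)*(j^3 + 2*j^2 - 16*j - 32) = (j - 5)*(j - 3)*(j + 4)*(j^2 - 2*j - 8) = (j - 5)*(j - 4)*(j - 3)*(j + 4)*(j + 2)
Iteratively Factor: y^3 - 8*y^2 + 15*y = (y)*(y^2 - 8*y + 15) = y*(y - 5)*(y - 3)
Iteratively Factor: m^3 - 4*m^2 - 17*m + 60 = (m - 5)*(m^2 + m - 12) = (m - 5)*(m - 3)*(m + 4)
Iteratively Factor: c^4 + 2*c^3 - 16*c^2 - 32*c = (c + 2)*(c^3 - 16*c) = c*(c + 2)*(c^2 - 16) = c*(c + 2)*(c + 4)*(c - 4)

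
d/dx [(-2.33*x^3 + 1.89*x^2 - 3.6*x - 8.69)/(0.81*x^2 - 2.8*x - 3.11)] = (-1.8873*x^4 + 13.048*x^3 + 19.3629*x^2 + 2.322*x - 13.136)/(0.6561*x^4 - 4.536*x^3 + 2.8018*x^2 + 17.416*x + 9.6721)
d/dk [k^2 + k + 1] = 2*k + 1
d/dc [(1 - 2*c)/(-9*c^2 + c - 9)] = (18*c^2 - 2*c - (2*c - 1)*(18*c - 1) + 18)/(9*c^2 - c + 9)^2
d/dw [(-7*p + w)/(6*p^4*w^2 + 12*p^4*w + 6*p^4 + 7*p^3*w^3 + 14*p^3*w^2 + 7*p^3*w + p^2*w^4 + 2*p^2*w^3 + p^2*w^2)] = (6*p^2*w^2 + 12*p^2*w + 6*p^2 + 7*p*w^3 + 14*p*w^2 + 7*p*w + w^4 + 2*w^3 + w^2 + (7*p - w)*(12*p^2*w + 12*p^2 + 21*p*w^2 + 28*p*w + 7*p + 4*w^3 + 6*w^2 + 2*w))/(p^2*(6*p^2*w^2 + 12*p^2*w + 6*p^2 + 7*p*w^3 + 14*p*w^2 + 7*p*w + w^4 + 2*w^3 + w^2)^2)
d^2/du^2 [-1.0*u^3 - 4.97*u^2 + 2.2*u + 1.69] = -6.0*u - 9.94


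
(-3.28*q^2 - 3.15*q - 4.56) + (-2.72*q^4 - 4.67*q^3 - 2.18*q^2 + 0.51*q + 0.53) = -2.72*q^4 - 4.67*q^3 - 5.46*q^2 - 2.64*q - 4.03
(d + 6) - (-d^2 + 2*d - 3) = d^2 - d + 9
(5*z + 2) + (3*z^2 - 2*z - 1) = 3*z^2 + 3*z + 1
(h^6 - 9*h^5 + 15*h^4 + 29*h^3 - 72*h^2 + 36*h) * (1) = h^6 - 9*h^5 + 15*h^4 + 29*h^3 - 72*h^2 + 36*h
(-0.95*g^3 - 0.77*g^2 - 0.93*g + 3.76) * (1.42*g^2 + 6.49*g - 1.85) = -1.349*g^5 - 7.2589*g^4 - 4.5604*g^3 + 0.727999999999999*g^2 + 26.1229*g - 6.956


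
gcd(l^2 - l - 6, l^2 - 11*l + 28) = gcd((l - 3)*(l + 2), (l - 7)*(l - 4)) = 1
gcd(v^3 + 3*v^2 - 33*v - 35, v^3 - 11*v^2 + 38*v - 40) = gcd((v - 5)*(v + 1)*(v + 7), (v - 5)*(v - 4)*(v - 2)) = v - 5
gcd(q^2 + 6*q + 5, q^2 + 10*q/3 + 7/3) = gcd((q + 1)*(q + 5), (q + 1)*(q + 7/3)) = q + 1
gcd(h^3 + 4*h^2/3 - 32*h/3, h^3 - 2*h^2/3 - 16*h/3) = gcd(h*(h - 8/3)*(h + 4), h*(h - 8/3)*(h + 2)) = h^2 - 8*h/3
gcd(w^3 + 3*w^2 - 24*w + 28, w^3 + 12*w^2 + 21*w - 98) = w^2 + 5*w - 14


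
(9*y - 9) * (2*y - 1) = 18*y^2 - 27*y + 9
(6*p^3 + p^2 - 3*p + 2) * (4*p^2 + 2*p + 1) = 24*p^5 + 16*p^4 - 4*p^3 + 3*p^2 + p + 2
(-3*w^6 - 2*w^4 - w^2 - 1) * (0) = 0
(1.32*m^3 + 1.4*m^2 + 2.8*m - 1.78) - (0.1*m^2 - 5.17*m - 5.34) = 1.32*m^3 + 1.3*m^2 + 7.97*m + 3.56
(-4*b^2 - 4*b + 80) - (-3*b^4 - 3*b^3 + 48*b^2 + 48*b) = 3*b^4 + 3*b^3 - 52*b^2 - 52*b + 80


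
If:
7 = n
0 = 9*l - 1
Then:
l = 1/9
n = 7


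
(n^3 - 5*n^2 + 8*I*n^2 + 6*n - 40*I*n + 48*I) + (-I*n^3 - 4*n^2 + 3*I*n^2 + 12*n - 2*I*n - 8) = n^3 - I*n^3 - 9*n^2 + 11*I*n^2 + 18*n - 42*I*n - 8 + 48*I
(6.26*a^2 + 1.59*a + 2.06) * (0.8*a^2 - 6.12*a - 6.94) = 5.008*a^4 - 37.0392*a^3 - 51.5272*a^2 - 23.6418*a - 14.2964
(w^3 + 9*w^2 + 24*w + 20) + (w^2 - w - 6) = w^3 + 10*w^2 + 23*w + 14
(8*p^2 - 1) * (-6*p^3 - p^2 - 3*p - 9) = -48*p^5 - 8*p^4 - 18*p^3 - 71*p^2 + 3*p + 9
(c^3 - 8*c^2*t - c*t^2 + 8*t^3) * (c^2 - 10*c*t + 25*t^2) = c^5 - 18*c^4*t + 104*c^3*t^2 - 182*c^2*t^3 - 105*c*t^4 + 200*t^5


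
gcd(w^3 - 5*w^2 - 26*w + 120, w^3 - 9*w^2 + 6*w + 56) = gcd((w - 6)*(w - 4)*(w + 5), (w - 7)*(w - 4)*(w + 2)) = w - 4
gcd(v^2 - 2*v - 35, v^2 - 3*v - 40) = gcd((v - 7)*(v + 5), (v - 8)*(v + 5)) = v + 5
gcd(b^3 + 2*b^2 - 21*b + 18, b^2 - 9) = b - 3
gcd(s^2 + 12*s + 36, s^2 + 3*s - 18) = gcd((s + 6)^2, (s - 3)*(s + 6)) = s + 6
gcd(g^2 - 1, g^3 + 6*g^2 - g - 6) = g^2 - 1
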